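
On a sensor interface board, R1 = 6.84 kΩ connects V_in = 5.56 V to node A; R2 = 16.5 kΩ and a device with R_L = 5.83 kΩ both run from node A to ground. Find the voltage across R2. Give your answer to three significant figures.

V_out ≈ 2.15 V

The load sits in parallel with R2, giving an effective lower resistance R2' = R2·R_L/(R2+R_L) = 4.308 kΩ.
Now apply the divider: V_out = 5.56 × 0.3864 = 2.149 V.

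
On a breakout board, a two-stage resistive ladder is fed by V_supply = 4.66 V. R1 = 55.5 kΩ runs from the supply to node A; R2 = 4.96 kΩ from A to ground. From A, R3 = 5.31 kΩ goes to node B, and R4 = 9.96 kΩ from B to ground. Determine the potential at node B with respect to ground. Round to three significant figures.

Node A sees R2 in parallel with the series input of stage 2, R3 + R4 = 15.27 kΩ.
Effective lower resistance at A: R2 ‖ 15.27 = 3.744 kΩ.
V_A = 4.66 × 3.744/(55.5 + 3.744) = 0.2945 V.
Stage 2 is unloaded, so V_B = V_A · R4/(R3+R4) = 0.2945 × 9.96/15.27 = 0.1921 V.

V_B ≈ 0.192 V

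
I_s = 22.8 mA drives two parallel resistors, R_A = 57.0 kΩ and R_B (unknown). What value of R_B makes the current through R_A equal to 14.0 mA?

In a two-way split, I_A/I_s = R_B/(R_A + R_B).
14.0/22.8 = R_B/(R_A + R_B) → R_B = R_A · (0.6140)/(1 − 0.6140) = 57.0 × 1.591 = 90.68 kΩ.

R_B ≈ 90.7 kΩ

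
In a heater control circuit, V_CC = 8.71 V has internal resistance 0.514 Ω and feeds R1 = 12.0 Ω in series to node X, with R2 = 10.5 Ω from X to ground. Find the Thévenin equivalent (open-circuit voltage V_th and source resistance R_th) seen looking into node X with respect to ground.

V_th ≈ 3.97 V, R_th ≈ 5.71 Ω

R1' = 0.514 + 12.0 = 12.51 Ω (source resistance + R1).
V_th is the unloaded tap voltage: V_CC · R2/(R1'+R2) = 8.71 × 0.4562 = 3.974 V.
Looking into X with the source shorted: R_th = R1'·R2/(R1'+R2) = 12.51 × 10.5/23.01 = 5.709 Ω.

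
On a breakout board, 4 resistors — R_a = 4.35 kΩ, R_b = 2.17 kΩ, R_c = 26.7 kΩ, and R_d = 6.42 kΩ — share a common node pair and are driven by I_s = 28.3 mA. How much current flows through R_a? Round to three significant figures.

I ≈ 7.36 mA

ΣG = 1/4.35 + 1/2.17 + 1/26.7 + 1/6.42 = 0.8839.
Current divider: I(R_a) = I_s · G_k/ΣG = 28.3 × (0.2299/0.8839) = 28.3 × 0.2601 = 7.360 mA.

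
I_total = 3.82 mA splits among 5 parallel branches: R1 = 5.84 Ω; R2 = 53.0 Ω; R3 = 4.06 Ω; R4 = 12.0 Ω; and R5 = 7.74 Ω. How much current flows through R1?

I ≈ 1.01 mA

Total conductance ΣG = 1/5.84 + 1/53.0 + 1/4.06 + 1/12.0 + 1/7.74 = 0.6489 (units of 1/Ω).
By the current-divider rule, I = I_total · G_k/ΣG = 3.82 × 0.2639 = 1.008 mA.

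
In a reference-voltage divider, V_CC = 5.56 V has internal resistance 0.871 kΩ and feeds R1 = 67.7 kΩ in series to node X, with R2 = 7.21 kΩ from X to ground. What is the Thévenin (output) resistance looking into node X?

R_th ≈ 6.52 kΩ

R1' = 0.871 + 67.7 = 68.57 kΩ (source resistance + R1).
Zeroing V_CC shorts the top of R1' to ground, so R_th = R1' ‖ R2 = 6.524 kΩ.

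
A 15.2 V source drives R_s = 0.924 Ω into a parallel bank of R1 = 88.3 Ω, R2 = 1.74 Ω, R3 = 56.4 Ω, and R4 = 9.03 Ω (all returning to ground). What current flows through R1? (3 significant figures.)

I ≈ 0.104 A

Combine the parallel branches: R_p = (1/88.3 + 1/1.74 + 1/56.4 + 1/9.03)⁻¹ = 1.400 Ω.
V_A = 15.2 × 1.400/2.324 = 9.155 V.
Branch current I = V_A/R1 = 9.155/88.3 = 0.1037 A.
(Equivalently: I_total = 6.542 A, then current-divider fraction G_k/ΣG = 0.01585.)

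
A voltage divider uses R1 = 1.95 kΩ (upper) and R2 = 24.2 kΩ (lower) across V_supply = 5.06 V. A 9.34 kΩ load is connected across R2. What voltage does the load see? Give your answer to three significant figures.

V_out ≈ 3.92 V

R2 ‖ R_L = (24.2 × 9.34)/(24.2 + 9.34) = 6.739 kΩ.
Now apply the divider: V_out = 5.06 × 0.7756 = 3.924 V.
(Unloaded it would be 4.68 V; the load pulls it down.)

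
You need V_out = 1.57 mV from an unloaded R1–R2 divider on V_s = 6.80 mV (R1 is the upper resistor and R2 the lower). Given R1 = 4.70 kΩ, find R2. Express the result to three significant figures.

R2 ≈ 1.41 kΩ

The divider ratio is R2/(R1+R2) = 1.57/6.80 = 0.2309.
R2 = R1 · 0.2309/(1 − 0.2309) = 1.411 kΩ.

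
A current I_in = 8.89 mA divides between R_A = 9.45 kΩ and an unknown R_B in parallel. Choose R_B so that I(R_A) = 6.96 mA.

In a two-way split, I_A/I_in = R_B/(R_A + R_B).
6.96/8.89 = R_B/(R_A + R_B) → R_B = R_A · (0.7829)/(1 − 0.7829) = 9.45 × 3.606 = 34.08 kΩ.

R_B ≈ 34.1 kΩ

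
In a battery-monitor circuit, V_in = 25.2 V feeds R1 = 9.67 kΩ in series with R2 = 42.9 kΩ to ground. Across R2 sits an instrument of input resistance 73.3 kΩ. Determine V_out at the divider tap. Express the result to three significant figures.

R2 ‖ R_L = (42.9 × 73.3)/(42.9 + 73.3) = 27.06 kΩ.
Voltage divider with the loaded lower leg: V_out = 25.2 × 27.06/(9.67 + 27.06) = 25.2 × 0.7367 = 18.57 V.
(Unloaded it would be 20.6 V; the load pulls it down.)

V_out ≈ 18.6 V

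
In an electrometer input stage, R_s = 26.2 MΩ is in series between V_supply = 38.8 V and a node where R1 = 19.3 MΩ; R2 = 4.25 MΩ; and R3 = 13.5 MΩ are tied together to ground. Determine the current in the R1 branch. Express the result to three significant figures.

Equivalent of the parallel group: R_p = 2.769 MΩ.
V_A = 38.8 × 2.769/28.97 = 3.708 V.
I(R1) = V_A / R1 = 3.708/19.3 = 0.1921 µA.

I ≈ 0.192 µA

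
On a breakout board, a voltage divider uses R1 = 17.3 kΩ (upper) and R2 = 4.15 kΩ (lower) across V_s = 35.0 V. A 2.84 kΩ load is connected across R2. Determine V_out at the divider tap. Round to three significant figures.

V_out ≈ 3.11 V

R2 ‖ R_L = (4.15 × 2.84)/(4.15 + 2.84) = 1.686 kΩ.
Now apply the divider: V_out = 35.0 × 0.08881 = 3.108 V.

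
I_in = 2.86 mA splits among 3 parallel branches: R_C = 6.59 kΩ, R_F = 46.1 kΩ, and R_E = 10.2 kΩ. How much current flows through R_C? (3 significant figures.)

I ≈ 1.60 mA

ΣG = 1/6.59 + 1/46.1 + 1/10.2 = 0.2715.
By the current-divider rule, I = I_in · G_k/ΣG = 2.86 × 0.5590 = 1.599 mA.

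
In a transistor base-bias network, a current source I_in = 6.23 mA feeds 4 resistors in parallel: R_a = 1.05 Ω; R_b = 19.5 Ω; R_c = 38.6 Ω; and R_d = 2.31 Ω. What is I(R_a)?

ΣG = 1/1.05 + 1/19.5 + 1/38.6 + 1/2.31 = 1.462.
R_a takes the fraction G_k/ΣG = 0.9524/1.462 = 0.6512, so I = 6.23 × 0.6512 = 4.057 mA.

I ≈ 4.06 mA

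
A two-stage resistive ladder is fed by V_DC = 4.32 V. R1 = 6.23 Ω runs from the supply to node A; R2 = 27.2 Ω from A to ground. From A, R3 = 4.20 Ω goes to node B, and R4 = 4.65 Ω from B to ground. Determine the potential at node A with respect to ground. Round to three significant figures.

V_A ≈ 2.23 V

Node A sees R2 in parallel with the series input of stage 2, R3 + R4 = 8.850 Ω.
Effective lower resistance at A: R2 ‖ 8.850 = 6.677 Ω.
First divider: V_A = V_DC · 6.677/(6.23 + 6.677) = 2.235 V.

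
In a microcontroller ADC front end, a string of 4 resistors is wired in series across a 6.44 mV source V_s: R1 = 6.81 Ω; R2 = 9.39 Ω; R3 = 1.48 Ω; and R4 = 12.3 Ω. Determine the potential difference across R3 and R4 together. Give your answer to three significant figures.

Series total: ΣR = 6.81 + 9.39 + 1.48 + 12.3 = 29.98 Ω.
R_{R3..R4} = 1.48 + 12.3 = 13.78 Ω.
Voltage divider: V = V_s · (13.78 / 29.98) = 6.44 × 0.4596 = 2.960 mV.

V ≈ 2.96 mV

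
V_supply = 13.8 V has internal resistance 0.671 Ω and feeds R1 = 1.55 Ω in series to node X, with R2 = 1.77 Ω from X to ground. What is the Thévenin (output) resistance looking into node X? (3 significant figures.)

R1' = 0.671 + 1.55 = 2.221 Ω (source resistance + R1).
Zeroing V_supply shorts the top of R1' to ground, so R_th = R1' ‖ R2 = 0.9850 Ω.

R_th ≈ 0.985 Ω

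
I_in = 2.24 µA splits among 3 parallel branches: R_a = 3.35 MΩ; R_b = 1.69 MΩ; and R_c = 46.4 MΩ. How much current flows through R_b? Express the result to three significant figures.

Total conductance ΣG = 1/3.35 + 1/1.69 + 1/46.4 = 0.9118 (units of 1/MΩ).
R_b takes the fraction G_k/ΣG = 0.5917/0.9118 = 0.6490, so I = 2.24 × 0.6490 = 1.454 µA.

I ≈ 1.45 µA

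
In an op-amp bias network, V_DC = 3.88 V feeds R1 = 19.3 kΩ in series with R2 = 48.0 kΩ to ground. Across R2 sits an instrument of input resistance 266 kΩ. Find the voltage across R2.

V_out ≈ 2.63 V

First combine the lower leg with the load: R2 ‖ R_L = 40.66 kΩ.
Voltage divider with the loaded lower leg: V_out = 3.88 × 40.66/(19.3 + 40.66) = 3.88 × 0.6781 = 2.631 V.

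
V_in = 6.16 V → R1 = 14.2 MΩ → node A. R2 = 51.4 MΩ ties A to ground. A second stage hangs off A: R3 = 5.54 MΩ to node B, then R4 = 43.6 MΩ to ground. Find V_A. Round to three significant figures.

The second stage (R3 + R4 = 49.14 MΩ) loads node A in parallel with R2.
Effective lower resistance at A: R2 ‖ 49.14 = 25.12 MΩ.
So V_A = 6.16 × 0.6389 = 3.936 V.

V_A ≈ 3.94 V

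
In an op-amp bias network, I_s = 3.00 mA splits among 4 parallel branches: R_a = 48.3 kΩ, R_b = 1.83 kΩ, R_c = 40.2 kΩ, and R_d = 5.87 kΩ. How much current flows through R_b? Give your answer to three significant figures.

I ≈ 2.15 mA

Conductances: ΣG = 1/48.3 + 1/1.83 + 1/40.2 + 1/5.87 = 0.7624 (1/kΩ).
R_b takes the fraction G_k/ΣG = 0.5464/0.7624 = 0.7168, so I = 3.00 × 0.7168 = 2.150 mA.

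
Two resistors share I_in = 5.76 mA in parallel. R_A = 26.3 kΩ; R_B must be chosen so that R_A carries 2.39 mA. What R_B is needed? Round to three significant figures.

The fraction through R_A equals R_B/(R_A+R_B).
2.39/5.76 = R_B/(R_A + R_B) → R_B = R_A · (0.4149)/(1 − 0.4149) = 26.3 × 0.7092 = 18.65 kΩ.

R_B ≈ 18.7 kΩ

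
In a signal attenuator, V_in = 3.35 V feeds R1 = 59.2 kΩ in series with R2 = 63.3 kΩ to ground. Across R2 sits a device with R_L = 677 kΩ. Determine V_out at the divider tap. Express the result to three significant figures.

V_out ≈ 1.66 V

R2 ‖ R_L = (63.3 × 677)/(63.3 + 677) = 57.89 kΩ.
Voltage divider with the loaded lower leg: V_out = 3.35 × 57.89/(59.2 + 57.89) = 3.35 × 0.4944 = 1.656 V.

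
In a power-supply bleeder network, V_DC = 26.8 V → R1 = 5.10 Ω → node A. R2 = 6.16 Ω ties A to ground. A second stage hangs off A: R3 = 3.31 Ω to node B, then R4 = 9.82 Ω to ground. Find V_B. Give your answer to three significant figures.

V_B ≈ 9.04 V

Node A sees R2 in parallel with the series input of stage 2, R3 + R4 = 13.13 Ω.
R2 ‖ (R3+R4) = 4.193 Ω.
V_A = 26.8 × 4.193/(5.10 + 4.193) = 12.09 V.
Then the unloaded second divider: V_B = V_A × R4/(R3+R4) = 12.09 × 0.7479 = 9.044 V.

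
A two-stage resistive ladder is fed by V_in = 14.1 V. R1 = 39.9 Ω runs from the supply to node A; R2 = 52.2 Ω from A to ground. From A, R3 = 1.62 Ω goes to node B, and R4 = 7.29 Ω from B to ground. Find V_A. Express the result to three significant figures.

The second stage (R3 + R4 = 8.910 Ω) loads node A in parallel with R2.
R2 ‖ (R3+R4) = 7.611 Ω.
V_A = 14.1 × 7.611/(39.9 + 7.611) = 2.259 V.

V_A ≈ 2.26 V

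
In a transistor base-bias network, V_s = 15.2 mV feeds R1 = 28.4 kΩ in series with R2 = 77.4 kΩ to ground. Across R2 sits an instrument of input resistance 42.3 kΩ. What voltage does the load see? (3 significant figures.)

V_out ≈ 7.46 mV

R2 ‖ R_L = (77.4 × 42.3)/(77.4 + 42.3) = 27.35 kΩ.
Voltage divider with the loaded lower leg: V_out = 15.2 × 27.35/(28.4 + 27.35) = 15.2 × 0.4906 = 7.457 mV.
(Unloaded it would be 11.1 mV; the load pulls it down.)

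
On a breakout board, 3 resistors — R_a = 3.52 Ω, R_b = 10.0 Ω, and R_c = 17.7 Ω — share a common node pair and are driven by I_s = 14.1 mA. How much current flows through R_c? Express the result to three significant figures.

Total conductance ΣG = 1/3.52 + 1/10.0 + 1/17.7 = 0.4406 (units of 1/Ω).
Current divider: I(R_c) = I_s · G_k/ΣG = 14.1 × (0.05650/0.4406) = 14.1 × 0.1282 = 1.808 mA.

I ≈ 1.81 mA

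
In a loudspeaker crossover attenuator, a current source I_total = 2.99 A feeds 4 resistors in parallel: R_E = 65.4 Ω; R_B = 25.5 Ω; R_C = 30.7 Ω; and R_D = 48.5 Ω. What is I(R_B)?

ΣG = 1/65.4 + 1/25.5 + 1/30.7 + 1/48.5 = 0.1077.
By the current-divider rule, I = I_total · G_k/ΣG = 2.99 × 0.3641 = 1.089 A.

I ≈ 1.09 A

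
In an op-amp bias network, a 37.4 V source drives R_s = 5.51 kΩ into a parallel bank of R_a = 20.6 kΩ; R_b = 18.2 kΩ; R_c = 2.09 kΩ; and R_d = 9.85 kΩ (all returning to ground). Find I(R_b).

Equivalent of the parallel group: R_p = 1.463 kΩ.
V_A by voltage divider: V_A = 37.4 × 1.463/(5.51 + 1.463) = 7.847 V.
Branch current I = V_A/R_b = 7.847/18.2 = 0.4312 mA.

I ≈ 0.431 mA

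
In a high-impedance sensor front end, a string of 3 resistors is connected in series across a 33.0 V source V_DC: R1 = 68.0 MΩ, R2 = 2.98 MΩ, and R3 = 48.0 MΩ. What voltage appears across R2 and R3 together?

V ≈ 14.1 V

Series total: ΣR = 68.0 + 2.98 + 48.0 = 119.0 MΩ.
R_{R2..R3} = 2.98 + 48.0 = 50.98 MΩ.
V = V_DC · R/ΣR = 33.0 × 0.4285 = 14.14 V.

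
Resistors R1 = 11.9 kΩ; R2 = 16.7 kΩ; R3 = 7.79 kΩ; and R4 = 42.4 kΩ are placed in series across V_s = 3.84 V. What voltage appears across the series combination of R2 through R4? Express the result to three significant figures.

V ≈ 3.26 V

ΣR = 11.9 + 16.7 + 7.79 + 42.4 = 78.79 kΩ.
R_{R2..R4} = 16.7 + 7.79 + 42.4 = 66.89 kΩ.
By the voltage-divider rule, V = 3.84 × 66.89/78.79 = 3.260 V.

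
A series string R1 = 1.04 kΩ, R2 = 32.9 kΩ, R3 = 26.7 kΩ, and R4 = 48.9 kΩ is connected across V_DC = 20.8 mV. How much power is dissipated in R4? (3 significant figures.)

P ≈ 1.76 nW

ΣR = 109.5 kΩ → I = 20.8/109.5 = 0.1899 µA.
P(R4) = I²·R4 = (0.1899)² × 48.9 = 1.763 nW.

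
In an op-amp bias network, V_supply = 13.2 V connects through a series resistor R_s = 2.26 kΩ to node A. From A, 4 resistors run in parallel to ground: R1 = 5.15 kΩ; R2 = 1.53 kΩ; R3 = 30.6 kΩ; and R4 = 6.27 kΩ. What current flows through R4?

I ≈ 0.628 mA

Combine the parallel branches: R_p = (1/5.15 + 1/1.53 + 1/30.6 + 1/6.27)⁻¹ = 0.9616 kΩ.
Node voltage V_A = V_supply · R_p/(R_s + R_p) = 13.2 × 0.2985 = 3.940 V.
I(R4) = V_A / R4 = 3.940/6.27 = 0.6284 mA.
(Equivalently: I_total = 4.097 mA, then current-divider fraction G_k/ΣG = 0.1534.)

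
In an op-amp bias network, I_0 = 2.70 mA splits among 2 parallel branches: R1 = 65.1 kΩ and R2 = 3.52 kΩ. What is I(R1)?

Two-branch current divider: I_k = I_0 · R_other/(R_1 + R_2).
So I = 2.70 × 3.52/68.62 = 0.1385 mA.

I ≈ 0.139 mA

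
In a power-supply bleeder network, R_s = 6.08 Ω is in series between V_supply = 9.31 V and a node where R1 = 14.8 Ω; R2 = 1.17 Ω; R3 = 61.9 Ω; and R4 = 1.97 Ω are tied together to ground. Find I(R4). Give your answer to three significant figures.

I ≈ 0.483 A

Parallel bank: R_p = 1/(1/14.8 + 1/1.17 + 1/61.9 + 1/1.97) = 0.6915 Ω.
V_A = 9.31 × 0.6915/6.772 = 0.9508 V.
I(R4) = V_A / R4 = 0.9508/1.97 = 0.4826 A.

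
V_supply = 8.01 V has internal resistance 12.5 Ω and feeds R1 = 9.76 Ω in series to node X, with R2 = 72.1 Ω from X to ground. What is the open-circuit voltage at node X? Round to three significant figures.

R1' = 12.5 + 9.76 = 22.26 Ω (source resistance + R1).
V_th is the unloaded tap voltage: V_supply · R2/(R1'+R2) = 8.01 × 0.7641 = 6.120 V.

V_th ≈ 6.12 V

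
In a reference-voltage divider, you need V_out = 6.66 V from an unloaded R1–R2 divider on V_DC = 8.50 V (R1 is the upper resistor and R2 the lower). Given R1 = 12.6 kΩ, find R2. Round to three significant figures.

R2 ≈ 45.6 kΩ

V_out/V_DC = R2/(R1+R2) = 0.7835.
So R2 = R1 · V_out/(V_DC − V_out) = 12.6 × 6.66/(8.50 − 6.66) = 12.6 × 3.620 = 45.61 kΩ.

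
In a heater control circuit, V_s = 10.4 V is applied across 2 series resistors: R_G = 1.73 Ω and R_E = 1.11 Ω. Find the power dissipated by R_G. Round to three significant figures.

P ≈ 23.2 W

The common current is I = 10.4/2.840 = 3.662 A.
P = I²R = 13.41 × 1.73 = 23.20 W.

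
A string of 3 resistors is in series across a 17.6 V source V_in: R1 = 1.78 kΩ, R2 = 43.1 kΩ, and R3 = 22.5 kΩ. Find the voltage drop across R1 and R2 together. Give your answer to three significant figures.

Series total: ΣR = 1.78 + 43.1 + 22.5 = 67.38 kΩ.
R_{R1..R2} = 1.78 + 43.1 = 44.88 kΩ.
V = V_in · R/ΣR = 17.6 × 0.6661 = 11.72 V.

V ≈ 11.7 V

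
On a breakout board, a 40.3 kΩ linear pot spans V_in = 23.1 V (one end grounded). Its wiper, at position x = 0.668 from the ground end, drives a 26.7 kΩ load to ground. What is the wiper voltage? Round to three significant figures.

The pot divides into 13.38 kΩ above the wiper and 26.92 kΩ below.
(x·R_p) ‖ R_L = 13.40 kΩ.
V_out = 23.1 × 13.40/(13.38 + 13.40) = 11.56 V.
(Unloaded: V_out = x·V_in = 15.4 V.)

V_out ≈ 11.6 V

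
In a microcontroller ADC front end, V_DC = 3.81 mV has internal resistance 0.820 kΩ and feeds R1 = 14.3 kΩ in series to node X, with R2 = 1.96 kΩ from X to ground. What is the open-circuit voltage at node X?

V_th ≈ 0.437 mV

R1' = 0.820 + 14.3 = 15.12 kΩ (source resistance + R1).
V_th is the unloaded tap voltage: V_DC · R2/(R1'+R2) = 3.81 × 0.1148 = 0.4372 mV.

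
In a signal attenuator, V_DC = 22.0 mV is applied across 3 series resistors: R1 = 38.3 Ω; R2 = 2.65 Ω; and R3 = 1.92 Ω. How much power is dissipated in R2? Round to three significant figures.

ΣR = 42.87 Ω → I = 22.0/42.87 = 0.5132 mA.
P(R2) = I²·R2 = (0.5132)² × 2.65 = 0.6979 µW.

P ≈ 0.698 µW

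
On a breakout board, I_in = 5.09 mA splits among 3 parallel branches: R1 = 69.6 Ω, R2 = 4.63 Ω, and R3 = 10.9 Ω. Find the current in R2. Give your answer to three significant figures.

Conductances: ΣG = 1/69.6 + 1/4.63 + 1/10.9 = 0.3221 (1/Ω).
R2 takes the fraction G_k/ΣG = 0.2160/0.3221 = 0.6706, so I = 5.09 × 0.6706 = 3.413 mA.

I ≈ 3.41 mA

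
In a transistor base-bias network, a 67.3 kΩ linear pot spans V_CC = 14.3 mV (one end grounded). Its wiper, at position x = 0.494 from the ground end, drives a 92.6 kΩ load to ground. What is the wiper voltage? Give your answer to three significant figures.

The pot divides into 34.05 kΩ above the wiper and 33.25 kΩ below.
(x·R_p) ‖ R_L = 24.46 kΩ.
V_out = 14.3 × 24.46/(34.05 + 24.46) = 5.978 mV.

V_out ≈ 5.98 mV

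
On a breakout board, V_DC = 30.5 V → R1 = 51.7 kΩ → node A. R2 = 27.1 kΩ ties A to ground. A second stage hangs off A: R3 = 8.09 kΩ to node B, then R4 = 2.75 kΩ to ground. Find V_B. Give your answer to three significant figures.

Looking into the second stage from A: R3 + R4 = 10.84 kΩ appears in parallel with R2.
R2 ‖ (R3+R4) = 7.743 kΩ.
V_A = 30.5 × 7.743/(51.7 + 7.743) = 3.973 V.
V_B = V_A × 0.2537 = 1.008 V.

V_B ≈ 1.01 V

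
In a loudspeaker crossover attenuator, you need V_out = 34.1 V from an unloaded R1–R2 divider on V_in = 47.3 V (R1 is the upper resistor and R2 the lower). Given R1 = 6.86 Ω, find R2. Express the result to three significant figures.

R2 ≈ 17.7 Ω

Required fraction k = V_out/V_in = 0.7209.
R2 = R1 · 0.7209/(1 − 0.7209) = 17.72 Ω.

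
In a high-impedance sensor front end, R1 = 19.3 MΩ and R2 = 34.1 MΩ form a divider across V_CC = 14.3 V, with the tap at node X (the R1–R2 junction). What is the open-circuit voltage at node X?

Open-circuit (no load on X): V_th = V_CC · R2/(R1 + R2) = 14.3 × 34.1/(19.30 + 34.1) = 9.132 V.

V_th ≈ 9.13 V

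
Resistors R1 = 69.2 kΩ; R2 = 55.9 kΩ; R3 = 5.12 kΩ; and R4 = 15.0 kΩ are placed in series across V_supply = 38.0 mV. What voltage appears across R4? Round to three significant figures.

ΣR = 69.2 + 55.9 + 5.12 + 15.0 = 145.2 kΩ.
By the voltage-divider rule, V = 38.0 × 15.00/145.2 = 3.925 mV.

V ≈ 3.93 mV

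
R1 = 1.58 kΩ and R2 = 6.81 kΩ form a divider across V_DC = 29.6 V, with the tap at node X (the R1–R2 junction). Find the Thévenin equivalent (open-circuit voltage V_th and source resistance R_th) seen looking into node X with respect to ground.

Open-circuit (no load on X): V_th = V_DC · R2/(R1 + R2) = 29.6 × 6.81/(1.580 + 6.81) = 24.03 V.
Zeroing V_DC shorts the top of R1 to ground, so R_th = R1 ‖ R2 = 1.282 kΩ.

V_th ≈ 24.0 V, R_th ≈ 1.28 kΩ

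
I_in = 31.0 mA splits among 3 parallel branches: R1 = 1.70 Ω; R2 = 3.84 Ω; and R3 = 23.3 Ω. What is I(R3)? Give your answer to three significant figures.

Total conductance ΣG = 1/1.70 + 1/3.84 + 1/23.3 = 0.8916 (units of 1/Ω).
By the current-divider rule, I = I_in · G_k/ΣG = 31.0 × 0.04814 = 1.492 mA.

I ≈ 1.49 mA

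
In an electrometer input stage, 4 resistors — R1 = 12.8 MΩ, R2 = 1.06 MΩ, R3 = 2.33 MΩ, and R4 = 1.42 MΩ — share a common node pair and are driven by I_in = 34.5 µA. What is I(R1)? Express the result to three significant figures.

Conductances: ΣG = 1/12.8 + 1/1.06 + 1/2.33 + 1/1.42 = 2.155 (1/MΩ).
By the current-divider rule, I = I_in · G_k/ΣG = 34.5 × 0.03625 = 1.251 µA.

I ≈ 1.25 µA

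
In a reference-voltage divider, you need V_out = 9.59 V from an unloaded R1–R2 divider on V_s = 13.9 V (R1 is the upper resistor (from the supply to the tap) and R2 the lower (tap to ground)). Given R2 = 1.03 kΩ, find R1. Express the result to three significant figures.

R1 ≈ 0.463 kΩ

The divider ratio is R2/(R1+R2) = 9.59/13.9 = 0.6899.
R1 = R2·(1/k − 1) = 1.03 × 0.4494 = 0.4629 kΩ.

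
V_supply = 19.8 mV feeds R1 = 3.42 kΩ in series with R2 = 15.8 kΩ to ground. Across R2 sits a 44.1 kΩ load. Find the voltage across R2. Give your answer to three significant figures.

R2 ‖ R_L = (15.8 × 44.1)/(15.8 + 44.1) = 11.63 kΩ.
Now apply the divider: V_out = 19.8 × 0.7728 = 15.30 mV.

V_out ≈ 15.3 mV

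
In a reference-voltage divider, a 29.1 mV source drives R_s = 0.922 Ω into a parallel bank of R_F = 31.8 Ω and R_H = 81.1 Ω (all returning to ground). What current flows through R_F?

Parallel bank: R_p = 1/(1/31.8 + 1/81.1) = 22.84 Ω.
V_A = 29.1 × 22.84/23.77 = 27.97 mV.
Branch current I = V_A/R_F = 27.97/31.8 = 0.8796 mA.
(Equivalently: I_total = 1.224 mA, then current-divider fraction G_k/ΣG = 0.7183.)

I ≈ 0.880 mA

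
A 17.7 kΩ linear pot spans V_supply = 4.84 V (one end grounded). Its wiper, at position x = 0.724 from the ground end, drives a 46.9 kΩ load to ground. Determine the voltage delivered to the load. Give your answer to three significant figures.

The pot divides into 4.885 kΩ above the wiper and 12.81 kΩ below.
R_L loads the lower segment: effective lower R = 10.06 kΩ.
Loaded-divider output: V_out = 4.84 × 0.6732 = 3.258 V.

V_out ≈ 3.26 V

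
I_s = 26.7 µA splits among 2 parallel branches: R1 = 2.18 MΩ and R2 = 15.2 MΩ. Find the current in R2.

I ≈ 3.35 µA

Two-branch current divider: I_k = I_s · R_other/(R_1 + R_2).
So I = 26.7 × 2.18/17.38 = 3.349 µA.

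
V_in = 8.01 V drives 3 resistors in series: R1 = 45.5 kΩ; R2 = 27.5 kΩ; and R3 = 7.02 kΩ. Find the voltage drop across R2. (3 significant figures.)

ΣR = 45.5 + 27.5 + 7.02 = 80.02 kΩ.
V = V_in · R/ΣR = 8.01 × 0.3437 = 2.753 V.

V ≈ 2.75 V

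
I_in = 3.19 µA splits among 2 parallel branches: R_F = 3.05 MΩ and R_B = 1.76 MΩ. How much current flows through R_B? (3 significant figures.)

With just two branches, the current splits inversely with resistance.
So I = 3.19 × 3.05/4.810 = 2.023 µA.

I ≈ 2.02 µA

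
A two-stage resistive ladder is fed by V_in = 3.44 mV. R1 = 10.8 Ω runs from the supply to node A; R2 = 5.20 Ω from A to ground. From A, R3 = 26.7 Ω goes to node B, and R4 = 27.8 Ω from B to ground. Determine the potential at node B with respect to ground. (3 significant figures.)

The second stage (R3 + R4 = 54.50 Ω) loads node A in parallel with R2.
R2 ‖ (R3+R4) = 4.747 Ω.
So V_A = 3.44 × 0.3053 = 1.050 mV.
Stage 2 is unloaded, so V_B = V_A · R4/(R3+R4) = 1.050 × 27.8/54.50 = 0.5358 mV.

V_B ≈ 0.536 mV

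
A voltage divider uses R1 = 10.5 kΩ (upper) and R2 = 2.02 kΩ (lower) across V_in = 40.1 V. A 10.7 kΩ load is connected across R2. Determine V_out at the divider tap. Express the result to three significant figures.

R2 ‖ R_L = (2.02 × 10.7)/(2.02 + 10.7) = 1.699 kΩ.
Voltage divider with the loaded lower leg: V_out = 40.1 × 1.699/(10.5 + 1.699) = 40.1 × 0.1393 = 5.585 V.
(Unloaded it would be 6.47 V; the load pulls it down.)

V_out ≈ 5.59 V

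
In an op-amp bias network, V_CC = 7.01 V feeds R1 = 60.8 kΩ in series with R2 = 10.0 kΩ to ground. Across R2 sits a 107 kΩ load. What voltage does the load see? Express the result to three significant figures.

V_out ≈ 0.917 V

R2 ‖ R_L = (10.0 × 107)/(10.0 + 107) = 9.145 kΩ.
Voltage divider with the loaded lower leg: V_out = 7.01 × 9.145/(60.8 + 9.145) = 7.01 × 0.1307 = 0.9166 V.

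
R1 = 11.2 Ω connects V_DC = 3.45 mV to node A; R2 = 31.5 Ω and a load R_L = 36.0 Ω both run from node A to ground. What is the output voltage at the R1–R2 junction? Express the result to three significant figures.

V_out ≈ 2.07 mV

The load sits in parallel with R2, giving an effective lower resistance R2' = R2·R_L/(R2+R_L) = 16.80 Ω.
Now apply the divider: V_out = 3.45 × 0.6000 = 2.070 mV.
(Unloaded it would be 2.55 mV; the load pulls it down.)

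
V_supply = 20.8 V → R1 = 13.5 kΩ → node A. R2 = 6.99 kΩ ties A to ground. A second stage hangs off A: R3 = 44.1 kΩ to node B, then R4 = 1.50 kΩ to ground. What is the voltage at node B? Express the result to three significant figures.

V_B ≈ 0.212 V

Looking into the second stage from A: R3 + R4 = 45.60 kΩ appears in parallel with R2.
R2 ‖ (R3+R4) = 6.061 kΩ.
V_A = 20.8 × 6.061/(13.5 + 6.061) = 6.445 V.
Then the unloaded second divider: V_B = V_A × R4/(R3+R4) = 6.445 × 0.03289 = 0.2120 V.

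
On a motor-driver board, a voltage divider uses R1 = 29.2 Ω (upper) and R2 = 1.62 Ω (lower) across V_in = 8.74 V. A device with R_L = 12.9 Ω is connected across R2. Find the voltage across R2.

V_out ≈ 0.411 V

R2 ‖ R_L = (1.62 × 12.9)/(1.62 + 12.9) = 1.439 Ω.
Voltage divider with the loaded lower leg: V_out = 8.74 × 1.439/(29.2 + 1.439) = 8.74 × 0.04697 = 0.4106 V.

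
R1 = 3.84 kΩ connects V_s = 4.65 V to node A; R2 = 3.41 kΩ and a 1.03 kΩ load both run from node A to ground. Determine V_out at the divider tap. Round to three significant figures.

First combine the lower leg with the load: R2 ‖ R_L = 0.7911 kΩ.
Then V_out = V_s · R2'/(R1 + R2') = 4.65 × 0.7911/4.631 = 0.7943 V.

V_out ≈ 0.794 V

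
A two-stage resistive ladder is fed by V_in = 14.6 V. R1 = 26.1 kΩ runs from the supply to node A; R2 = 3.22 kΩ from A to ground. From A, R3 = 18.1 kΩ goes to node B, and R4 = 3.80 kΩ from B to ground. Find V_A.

Node A sees R2 in parallel with the series input of stage 2, R3 + R4 = 21.90 kΩ.
Effective lower resistance at A: R2 ‖ 21.90 = 2.807 kΩ.
V_A = 14.6 × 2.807/(26.1 + 2.807) = 1.418 V.

V_A ≈ 1.42 V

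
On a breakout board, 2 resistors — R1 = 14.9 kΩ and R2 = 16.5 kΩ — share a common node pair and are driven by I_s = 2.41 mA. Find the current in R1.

For two parallel branches, I_k = I_s · (other R)/(sum of R).
I(R1) = 2.41 × 16.5/(14.9 + 16.5) = 2.41 × 0.5255 = 1.266 mA.

I ≈ 1.27 mA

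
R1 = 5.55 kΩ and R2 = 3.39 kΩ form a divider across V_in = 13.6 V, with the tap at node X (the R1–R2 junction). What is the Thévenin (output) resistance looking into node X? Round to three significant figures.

Zeroing V_in shorts the top of R1 to ground, so R_th = R1 ‖ R2 = 2.105 kΩ.

R_th ≈ 2.10 kΩ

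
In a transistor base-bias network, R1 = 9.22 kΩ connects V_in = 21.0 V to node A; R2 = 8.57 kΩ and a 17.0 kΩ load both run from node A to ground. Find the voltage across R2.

V_out ≈ 8.02 V

First combine the lower leg with the load: R2 ‖ R_L = 5.698 kΩ.
Now apply the divider: V_out = 21.0 × 0.3819 = 8.021 V.
(Unloaded it would be 10.1 V; the load pulls it down.)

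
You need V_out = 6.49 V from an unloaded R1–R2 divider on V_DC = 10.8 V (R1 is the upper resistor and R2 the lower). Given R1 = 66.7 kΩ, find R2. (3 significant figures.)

The divider ratio is R2/(R1+R2) = 6.49/10.8 = 0.6009.
Rearranging, R2 = R1·k/(1−k) = 66.7 × 1.506 = 100.4 kΩ.

R2 ≈ 100 kΩ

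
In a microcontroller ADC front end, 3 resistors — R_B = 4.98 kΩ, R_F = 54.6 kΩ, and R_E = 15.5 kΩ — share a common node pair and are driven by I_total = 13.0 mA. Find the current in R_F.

Conductances: ΣG = 1/4.98 + 1/54.6 + 1/15.5 = 0.2836 (1/kΩ).
R_F takes the fraction G_k/ΣG = 0.01832/0.2836 = 0.06457, so I = 13.0 × 0.06457 = 0.8394 mA.

I ≈ 0.839 mA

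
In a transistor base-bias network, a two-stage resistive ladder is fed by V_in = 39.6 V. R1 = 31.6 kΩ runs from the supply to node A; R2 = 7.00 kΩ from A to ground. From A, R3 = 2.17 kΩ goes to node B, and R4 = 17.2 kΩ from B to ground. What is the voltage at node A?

The second stage (R3 + R4 = 19.37 kΩ) loads node A in parallel with R2.
R2 ‖ (R3+R4) = 5.142 kΩ.
So V_A = 39.6 × 0.1399 = 5.542 V.

V_A ≈ 5.54 V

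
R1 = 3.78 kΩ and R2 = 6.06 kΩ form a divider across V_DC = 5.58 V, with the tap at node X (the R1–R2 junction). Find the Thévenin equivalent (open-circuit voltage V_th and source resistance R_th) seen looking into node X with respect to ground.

V_th is the unloaded tap voltage: V_DC · R2/(R1+R2) = 5.58 × 0.6159 = 3.436 V.
With V_DC suppressed (replaced by a short), R_th = R1 ‖ R2 = (3.780 × 6.06)/(3.780 + 6.06) = 2.328 kΩ.

V_th ≈ 3.44 V, R_th ≈ 2.33 kΩ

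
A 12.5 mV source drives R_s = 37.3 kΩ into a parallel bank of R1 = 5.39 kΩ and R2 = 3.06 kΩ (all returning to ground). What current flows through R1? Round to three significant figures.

I ≈ 0.115 µA

Parallel bank: R_p = 1/(1/5.39 + 1/3.06) = 1.952 kΩ.
V_A by voltage divider: V_A = 12.5 × 1.952/(37.3 + 1.952) = 0.6216 mV.
I(R1) = V_A / R1 = 0.6216/5.39 = 0.1153 µA.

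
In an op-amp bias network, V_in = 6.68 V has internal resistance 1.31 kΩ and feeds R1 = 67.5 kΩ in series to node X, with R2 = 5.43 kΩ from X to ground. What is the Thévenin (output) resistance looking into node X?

R_th ≈ 5.03 kΩ

R1' = 1.31 + 67.5 = 68.81 kΩ (source resistance + R1).
Zeroing V_in shorts the top of R1' to ground, so R_th = R1' ‖ R2 = 5.033 kΩ.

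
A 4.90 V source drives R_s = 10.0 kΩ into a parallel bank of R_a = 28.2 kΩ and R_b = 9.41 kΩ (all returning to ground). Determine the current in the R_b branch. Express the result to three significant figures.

Equivalent of the parallel group: R_p = 7.056 kΩ.
Node voltage V_A = V_DC · R_p/(R_s + R_p) = 4.90 × 0.4137 = 2.027 V.
Branch current I = V_A/R_b = 2.027/9.41 = 0.2154 mA.
(Equivalently: I_total = 0.2873 mA, then current-divider fraction G_k/ΣG = 0.7498.)

I ≈ 0.215 mA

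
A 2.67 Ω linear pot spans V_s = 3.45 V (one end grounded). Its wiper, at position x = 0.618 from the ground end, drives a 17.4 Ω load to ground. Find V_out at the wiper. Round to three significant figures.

The pot divides into 1.020 Ω above the wiper and 1.650 Ω below.
R_L loads the lower segment: effective lower R = 1.507 Ω.
Loaded-divider output: V_out = 3.45 × 0.5964 = 2.058 V.

V_out ≈ 2.06 V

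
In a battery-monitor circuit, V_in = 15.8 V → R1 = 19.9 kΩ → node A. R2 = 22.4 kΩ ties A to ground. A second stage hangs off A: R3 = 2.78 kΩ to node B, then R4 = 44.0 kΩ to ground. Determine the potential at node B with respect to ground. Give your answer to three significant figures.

The second stage (R3 + R4 = 46.78 kΩ) loads node A in parallel with R2.
Effective lower resistance at A: R2 ‖ 46.78 = 15.15 kΩ.
First divider: V_A = V_in · 15.15/(19.9 + 15.15) = 6.829 V.
Stage 2 is unloaded, so V_B = V_A · R4/(R3+R4) = 6.829 × 44.0/46.78 = 6.423 V.

V_B ≈ 6.42 V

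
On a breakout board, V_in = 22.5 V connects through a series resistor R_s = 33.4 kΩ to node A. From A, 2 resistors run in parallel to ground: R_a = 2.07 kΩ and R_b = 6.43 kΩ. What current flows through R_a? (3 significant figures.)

Parallel bank: R_p = 1/(1/2.07 + 1/6.43) = 1.566 kΩ.
V_A by voltage divider: V_A = 22.5 × 1.566/(33.4 + 1.566) = 1.008 V.
I(R_a) = V_A / R_a = 1.008/2.07 = 0.4868 mA.

I ≈ 0.487 mA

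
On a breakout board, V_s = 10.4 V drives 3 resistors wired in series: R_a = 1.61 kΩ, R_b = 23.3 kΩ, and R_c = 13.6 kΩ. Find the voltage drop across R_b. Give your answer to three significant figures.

ΣR = 1.61 + 23.3 + 13.6 = 38.51 kΩ.
V = V_s · R/ΣR = 10.4 × 0.6050 = 6.292 V.

V ≈ 6.29 V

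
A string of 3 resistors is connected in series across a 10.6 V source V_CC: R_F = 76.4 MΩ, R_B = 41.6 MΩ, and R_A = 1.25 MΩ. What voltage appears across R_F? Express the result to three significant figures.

V ≈ 6.79 V

ΣR = 76.4 + 41.6 + 1.25 = 119.2 MΩ.
V = V_CC · R/ΣR = 10.6 × 0.6407 = 6.791 V.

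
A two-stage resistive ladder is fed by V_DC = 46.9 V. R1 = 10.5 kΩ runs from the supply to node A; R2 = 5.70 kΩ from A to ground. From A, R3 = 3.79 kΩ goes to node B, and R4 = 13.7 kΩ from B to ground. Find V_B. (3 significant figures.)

V_B ≈ 10.7 V

Looking into the second stage from A: R3 + R4 = 17.49 kΩ appears in parallel with R2.
R2 ‖ (R3+R4) = 4.299 kΩ.
V_A = 46.9 × 4.299/(10.5 + 4.299) = 13.62 V.
Then the unloaded second divider: V_B = V_A × R4/(R3+R4) = 13.62 × 0.7833 = 10.67 V.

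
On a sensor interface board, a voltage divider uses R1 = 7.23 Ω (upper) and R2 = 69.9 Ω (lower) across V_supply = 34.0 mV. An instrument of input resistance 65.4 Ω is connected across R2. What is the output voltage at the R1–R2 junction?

The load sits in parallel with R2, giving an effective lower resistance R2' = R2·R_L/(R2+R_L) = 33.79 Ω.
Voltage divider with the loaded lower leg: V_out = 34.0 × 33.79/(7.23 + 33.79) = 34.0 × 0.8237 = 28.01 mV.

V_out ≈ 28.0 mV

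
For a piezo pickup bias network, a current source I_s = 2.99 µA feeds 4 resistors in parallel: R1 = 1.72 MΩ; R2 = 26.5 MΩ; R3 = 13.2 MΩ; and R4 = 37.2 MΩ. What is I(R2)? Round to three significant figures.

I ≈ 0.156 µA

Total conductance ΣG = 1/1.72 + 1/26.5 + 1/13.2 + 1/37.2 = 0.7218 (units of 1/MΩ).
By the current-divider rule, I = I_s · G_k/ΣG = 2.99 × 0.05228 = 0.1563 µA.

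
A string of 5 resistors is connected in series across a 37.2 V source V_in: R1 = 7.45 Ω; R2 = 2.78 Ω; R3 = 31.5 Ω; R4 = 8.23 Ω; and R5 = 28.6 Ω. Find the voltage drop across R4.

V ≈ 3.90 V

Total series resistance ΣR = 7.45 + 2.78 + 31.5 + 8.23 + 28.6 = 78.56 Ω.
Voltage divider: V = V_in · (8.230 / 78.56) = 37.2 × 0.1048 = 3.897 V.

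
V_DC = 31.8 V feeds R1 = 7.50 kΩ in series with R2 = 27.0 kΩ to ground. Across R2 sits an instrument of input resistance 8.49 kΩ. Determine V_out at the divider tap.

R2 ‖ R_L = (27.0 × 8.49)/(27.0 + 8.49) = 6.459 kΩ.
Voltage divider with the loaded lower leg: V_out = 31.8 × 6.459/(7.50 + 6.459) = 31.8 × 0.4627 = 14.71 V.

V_out ≈ 14.7 V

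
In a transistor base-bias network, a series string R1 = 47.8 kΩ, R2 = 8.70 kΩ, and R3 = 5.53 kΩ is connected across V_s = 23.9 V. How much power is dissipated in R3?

P ≈ 0.821 mW

Series current I = V_s/ΣR = 23.9/62.03 = 0.3853 mA.
P = I²R = 0.1485 × 5.53 = 0.8210 mW.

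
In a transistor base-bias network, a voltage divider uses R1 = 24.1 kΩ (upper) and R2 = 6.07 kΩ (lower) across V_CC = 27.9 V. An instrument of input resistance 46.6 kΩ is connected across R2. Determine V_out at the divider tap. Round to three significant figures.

R2 ‖ R_L = (6.07 × 46.6)/(6.07 + 46.6) = 5.370 kΩ.
Voltage divider with the loaded lower leg: V_out = 27.9 × 5.370/(24.1 + 5.370) = 27.9 × 0.1822 = 5.084 V.
(Unloaded it would be 5.61 V; the load pulls it down.)

V_out ≈ 5.08 V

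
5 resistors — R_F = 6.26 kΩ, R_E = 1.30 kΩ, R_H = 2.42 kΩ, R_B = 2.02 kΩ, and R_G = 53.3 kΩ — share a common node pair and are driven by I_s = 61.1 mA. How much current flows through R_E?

I ≈ 25.3 mA

Total conductance ΣG = 1/6.26 + 1/1.30 + 1/2.42 + 1/2.02 + 1/53.3 = 1.856 (units of 1/kΩ).
R_E takes the fraction G_k/ΣG = 0.7692/1.856 = 0.4145, so I = 61.1 × 0.4145 = 25.32 mA.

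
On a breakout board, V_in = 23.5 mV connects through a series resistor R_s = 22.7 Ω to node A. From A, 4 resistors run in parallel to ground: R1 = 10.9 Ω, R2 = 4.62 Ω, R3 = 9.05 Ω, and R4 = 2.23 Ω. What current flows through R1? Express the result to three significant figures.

I ≈ 0.104 mA

Parallel bank: R_p = 1/(1/10.9 + 1/4.62 + 1/9.05 + 1/2.23) = 1.153 Ω.
V_A by voltage divider: V_A = 23.5 × 1.153/(22.7 + 1.153) = 1.136 mV.
Branch current I = V_A/R1 = 1.136/10.9 = 0.1042 mA.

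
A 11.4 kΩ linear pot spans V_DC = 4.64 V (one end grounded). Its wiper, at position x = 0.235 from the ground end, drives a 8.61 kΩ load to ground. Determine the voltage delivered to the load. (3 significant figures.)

V_out ≈ 0.881 V

Split the track: R_lower = x·R_p = 2.679 kΩ, R_upper = (1−x)·R_p = 8.721 kΩ.
Lower segment in parallel with the load: 2.679 ‖ 8.61 = 2.043 kΩ.
V_out = 4.64 × 2.043/(8.721 + 2.043) = 0.8808 V.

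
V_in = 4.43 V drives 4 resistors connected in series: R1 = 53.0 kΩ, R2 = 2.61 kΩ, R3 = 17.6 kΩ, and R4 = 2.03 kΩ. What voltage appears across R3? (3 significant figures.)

V ≈ 1.04 V

Series total: ΣR = 53.0 + 2.61 + 17.6 + 2.03 = 75.24 kΩ.
Voltage divider: V = V_in · (17.60 / 75.24) = 4.43 × 0.2339 = 1.036 V.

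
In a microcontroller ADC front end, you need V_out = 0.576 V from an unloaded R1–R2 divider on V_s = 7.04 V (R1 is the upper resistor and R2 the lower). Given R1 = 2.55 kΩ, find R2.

Required fraction k = V_out/V_s = 0.08182.
Rearranging, R2 = R1·k/(1−k) = 2.55 × 0.08911 = 0.2272 kΩ.

R2 ≈ 0.227 kΩ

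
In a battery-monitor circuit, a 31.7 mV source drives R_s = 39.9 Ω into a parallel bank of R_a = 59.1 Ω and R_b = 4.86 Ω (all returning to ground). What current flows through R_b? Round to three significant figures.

Parallel bank: R_p = 1/(1/59.1 + 1/4.86) = 4.491 Ω.
V_A by voltage divider: V_A = 31.7 × 4.491/(39.9 + 4.491) = 3.207 mV.
Branch current I = V_A/R_b = 3.207/4.86 = 0.6599 mA.

I ≈ 0.660 mA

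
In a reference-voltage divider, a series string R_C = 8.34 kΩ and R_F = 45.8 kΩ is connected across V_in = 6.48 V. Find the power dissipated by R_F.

P ≈ 0.656 mW

ΣR = 54.14 kΩ → I = 6.48/54.14 = 0.1197 mA.
P = I²R = 0.01433 × 45.8 = 0.6561 mW.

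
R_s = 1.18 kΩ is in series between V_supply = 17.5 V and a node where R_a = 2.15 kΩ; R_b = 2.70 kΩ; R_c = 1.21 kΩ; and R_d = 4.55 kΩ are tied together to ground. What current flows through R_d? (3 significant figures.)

I ≈ 1.19 mA

Combine the parallel branches: R_p = (1/2.15 + 1/2.70 + 1/1.21 + 1/4.55)⁻¹ = 0.5314 kΩ.
V_A = 17.5 × 0.5314/1.711 = 5.434 V.
I(R_d) = V_A / R_d = 5.434/4.55 = 1.194 mA.
(Check via current divider: I_total = 10.23 mA; share G_k/ΣG = 0.1168 → same result.)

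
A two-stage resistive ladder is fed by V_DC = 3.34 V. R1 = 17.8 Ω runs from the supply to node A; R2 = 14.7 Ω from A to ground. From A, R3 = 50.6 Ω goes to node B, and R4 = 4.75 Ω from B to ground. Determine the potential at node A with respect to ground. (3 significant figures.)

Looking into the second stage from A: R3 + R4 = 55.35 Ω appears in parallel with R2.
Effective lower resistance at A: R2 ‖ 55.35 = 11.62 Ω.
V_A = 3.34 × 11.62/(17.8 + 11.62) = 1.319 V.

V_A ≈ 1.32 V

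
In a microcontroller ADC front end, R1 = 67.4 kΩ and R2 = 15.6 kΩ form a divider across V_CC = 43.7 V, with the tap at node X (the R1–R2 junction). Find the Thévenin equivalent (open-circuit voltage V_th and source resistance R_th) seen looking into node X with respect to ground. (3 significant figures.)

V_th ≈ 8.21 V, R_th ≈ 12.7 kΩ

With X open, the divider is unloaded: V_th = 43.7 × 15.6/83.00 = 8.213 V.
Zeroing V_CC shorts the top of R1 to ground, so R_th = R1 ‖ R2 = 12.67 kΩ.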